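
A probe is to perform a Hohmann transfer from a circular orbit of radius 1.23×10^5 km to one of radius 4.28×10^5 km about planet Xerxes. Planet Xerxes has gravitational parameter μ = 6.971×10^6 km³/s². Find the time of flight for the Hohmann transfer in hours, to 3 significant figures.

t = 47.8 hours

Semi-major axis of the transfer orbit: a_t = (1.230×10^5 + 4.280×10^5)/2 = 2.755×10^5 km.
Half the transfer-orbit period gives t = π√(a_t³/μ) = 1.721×10^5 s.
Converting: 1.721×10^5 s ÷ 3600 s/hour = 47.8 hours.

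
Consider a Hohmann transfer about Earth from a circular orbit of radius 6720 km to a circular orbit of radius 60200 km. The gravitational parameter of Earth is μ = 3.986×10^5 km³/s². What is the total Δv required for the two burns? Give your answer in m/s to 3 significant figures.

Δv = 4050 m/s

Transfer-ellipse semi-major axis a_t = (r₁ + r₂)/2 = (6720 + 60200)/2 = 33460 km.
Circular speed at r₁: v₁ = √(μ/r₁) = √(3.986×10^5/6720) = 7.70165 km/s.
On the transfer ellipse at r₁, vis-viva gives v_p = √[μ(2/r₁ − 1/a_t)] = 10.3305 km/s.
First burn Δv₁ = |v_p − v₁| = 2.629 km/s.
At r₂, v₂ = √(μ/r₂) = 2.573 km/s.
Transfer-orbit speed at r₂: v_a = √[μ(2/r₂ − 1/a_t)] = 1.153 km/s.
Second burn Δv₂ = |v₂ − v_a| = 1.420 km/s.
Δv = Δv₁ + Δv₂ = 2.629 + 1.420 = 4.049 km/s.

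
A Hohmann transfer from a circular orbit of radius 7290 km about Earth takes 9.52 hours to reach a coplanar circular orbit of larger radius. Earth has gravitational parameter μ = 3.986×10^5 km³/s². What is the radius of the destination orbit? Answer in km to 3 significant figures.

Transfer time t = 9.52 hours = 34272 s, and t = π√(a_t³/μ).
So a_t = (μ t²/π²)^(1/3) = (3.986×10^5 × (34272)² / π²)^(1/3) = 36200 km.
Since a_t = (r₁ + r₂)/2, r₂ = 2a_t − r₁ = 2×36200 − 7290 = 65110 km.

r₂ = 65100 km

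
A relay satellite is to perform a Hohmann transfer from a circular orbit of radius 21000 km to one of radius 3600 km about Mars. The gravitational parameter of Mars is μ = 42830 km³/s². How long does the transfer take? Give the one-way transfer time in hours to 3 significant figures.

Semi-major axis of the transfer orbit: a_t = (21000 + 3600)/2 = 12300 km.
Transfer time t = π√(a_t³/μ) = π√((12300)³ / 42830) = 20710 s.
Converting: 20710 s ÷ 3600 s/hour = 5.75 hours.

t = 5.75 hours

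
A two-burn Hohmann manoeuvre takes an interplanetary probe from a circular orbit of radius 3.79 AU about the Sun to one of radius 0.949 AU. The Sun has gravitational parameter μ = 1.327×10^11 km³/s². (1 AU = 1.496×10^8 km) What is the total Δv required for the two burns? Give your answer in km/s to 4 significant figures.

Δv = 13.71 km/s

In km: r₁ = 3.79 × 1.496×10^8 = 5.66984×10^8 km; r₂ = 0.949 × 1.496×10^8 = 1.419704×10^8 km.
Transfer-ellipse semi-major axis a_t = (r₁ + r₂)/2 = (5.66984×10^8 + 1.419704×10^8)/2 = 3.544772×10^8 km.
Circular speed at r₁: v₁ = √(μ/r₁) = √(1.327×10^11/5.66984×10^8) = 15.299 km/s.
On the transfer ellipse at r₁, v² = μ(2/r − 1/a) gives v_a = √[μ(2/r₁ − 1/a_t)] = 9.6818 km/s.
First burn Δv₁ = |v_a − v₁| = 5.617 km/s.
At r₂, v₂ = √(μ/r₂) = 30.573 km/s.
Transfer-orbit speed at r₂: v_p = √[μ(2/r₂ − 1/a_t)] = 38.666 km/s.
Second burn Δv₂ = |v₂ − v_p| = 8.093 km/s.
Δv = Δv₁ + Δv₂ = 5.617 + 8.093 = 13.71 km/s.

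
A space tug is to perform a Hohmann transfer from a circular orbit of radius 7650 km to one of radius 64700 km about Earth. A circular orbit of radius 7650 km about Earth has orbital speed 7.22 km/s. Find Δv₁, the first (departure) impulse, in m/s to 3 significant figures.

From the circular-orbit relation v² = μ/r at r = 7650 km: μ = v²r = (7.22)² × 7650 = 3.98782×10^5 km³/s².
Transfer-ellipse semi-major axis a_t = (r₁ + r₂)/2 = (7650 + 64700)/2 = 36175 km.
On the circular orbit at r = 7650 km, v_c = √(μ/r) = 7.220 km/s.
Vis-viva on the transfer ellipse at r = 7650 km gives v_t = √[μ(2/r − 1/a_t)] = 9.656 km/s.
Δv₁ = |v_t − v_c| = |9.656 − 7.220| = 2.436 km/s.

Δv₁ = 2440 m/s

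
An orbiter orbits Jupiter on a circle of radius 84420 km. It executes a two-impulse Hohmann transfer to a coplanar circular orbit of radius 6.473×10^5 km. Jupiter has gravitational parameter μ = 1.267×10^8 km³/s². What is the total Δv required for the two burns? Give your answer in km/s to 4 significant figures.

Δv = 20.06 km/s

Transfer-ellipse semi-major axis a_t = (r₁ + r₂)/2 = (84420 + 6.473×10^5)/2 = 3.6586×10^5 km.
Circular speed at r₁: v₁ = √(μ/r₁) = √(1.267×10^8/84420) = 38.74 km/s.
Transfer-orbit speed at r₁ (v² = μ(2/r − 1/a)): v_p = √[μ(2/r₁ − 1/a_t)] = 51.53 km/s.
First burn Δv₁ = |v_p − v₁| = 12.79 km/s.
At r₂, v₂ = √(μ/r₂) = 13.99 km/s.
Transfer-orbit speed at r₂: v_a = √[μ(2/r₂ − 1/a_t)] = 6.720 km/s.
Second burn Δv₂ = |v₂ − v_a| = 7.270 km/s.
Δv = Δv₁ + Δv₂ = 12.79 + 7.270 = 20.06 km/s.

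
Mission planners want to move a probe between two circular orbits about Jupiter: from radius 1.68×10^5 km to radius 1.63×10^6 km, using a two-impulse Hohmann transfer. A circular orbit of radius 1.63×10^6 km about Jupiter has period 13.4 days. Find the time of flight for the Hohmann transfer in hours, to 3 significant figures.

From Kepler's third law T² = 4π²r³/μ at r = 1.63×10^6 km, T = 13.4 days = 13.4 × 86400 s = 1.15776×10^6 s: μ = 4π²r³/T² = 1.27551×10^8 km³/s².
Transfer-ellipse semi-major axis a_t = (r₁ + r₂)/2 = (1.680×10^5 + 1.630×10^6)/2 = 8.990×10^5 km.
By Kepler's third law the transfer-orbit period is T = 2π√(a_t³/μ), so t = T/2 = 2.371×10^5 s.
Converting: 2.371×10^5 s ÷ 3600 s/hour = 65.9 hours.

t = 65.9 hours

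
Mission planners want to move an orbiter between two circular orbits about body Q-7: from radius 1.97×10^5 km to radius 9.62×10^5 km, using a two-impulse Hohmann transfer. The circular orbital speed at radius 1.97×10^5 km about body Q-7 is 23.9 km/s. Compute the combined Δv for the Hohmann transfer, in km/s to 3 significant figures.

Δv = 11.4 km/s

From the circular-orbit relation v² = μ/r at r = 1.97×10^5 km: μ = v²r = (23.9)² × 1.97×10^5 = 1.12528×10^8 km³/s².
Semi-major axis of the transfer orbit: a_t = (1.970×10^5 + 9.620×10^5)/2 = 5.795×10^5 km.
Circular speed at r₁: v₁ = √(μ/r₁) = √(1.12528×10^8/1.970×10^5) = 23.900 km/s.
Transfer-orbit speed at r₁ (v² = μ(2/r − 1/a)): v_p = √[μ(2/r₁ − 1/a_t)] = 30.793 km/s.
First burn Δv₁ = |v_p − v₁| = 6.893 km/s.
At r₂, v₂ = √(μ/r₂) = 10.815 km/s.
Transfer-orbit speed at r₂: v_a = √[μ(2/r₂ − 1/a_t)] = 6.3059 km/s.
Second burn Δv₂ = |v₂ − v_a| = 4.509 km/s.
Δv = Δv₁ + Δv₂ = 6.893 + 4.509 = 11.40 km/s.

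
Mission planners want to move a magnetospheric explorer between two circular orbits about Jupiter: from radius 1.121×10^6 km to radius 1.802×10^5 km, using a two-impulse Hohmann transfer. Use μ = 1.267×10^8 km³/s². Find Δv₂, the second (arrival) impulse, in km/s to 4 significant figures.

Δv₂ = 8.290 km/s

Semi-major axis of the transfer orbit: a_t = (1.121×10^6 + 1.802×10^5)/2 = 6.506×10^5 km.
On the circular orbit at r = 1.802×10^5 km, v_c = √(μ/r) = 26.52 km/s.
Vis-viva on the transfer ellipse at r = 1.802×10^5 km gives v_t = √[μ(2/r − 1/a_t)] = 34.81 km/s.
Δv₂ = |v_t − v_c| = |34.81 − 26.52| = 8.290 km/s.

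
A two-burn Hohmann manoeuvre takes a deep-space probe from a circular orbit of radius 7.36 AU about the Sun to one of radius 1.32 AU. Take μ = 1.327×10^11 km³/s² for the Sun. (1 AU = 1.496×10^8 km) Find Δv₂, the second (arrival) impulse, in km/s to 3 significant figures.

Δv₂ = 7.84 km/s

In km: r₁ = 7.36 × 1.496×10^8 = 1.101056×10^9 km; r₂ = 1.32 × 1.496×10^8 = 1.97472×10^8 km.
Transfer-ellipse semi-major axis a_t = (r₁ + r₂)/2 = (1.101056×10^9 + 1.97472×10^8)/2 = 6.49264×10^8 km.
On the circular orbit at r = 1.97472×10^8 km, v_c = √(μ/r) = 25.923 km/s.
Transfer-orbit speed at the same r (vis-viva, a = a_t): v_t = √[μ(2/r − 1/a_t)] = 33.758 km/s.
Δv₂ = |v_t − v_c| = |33.758 − 25.923| = 7.835 km/s.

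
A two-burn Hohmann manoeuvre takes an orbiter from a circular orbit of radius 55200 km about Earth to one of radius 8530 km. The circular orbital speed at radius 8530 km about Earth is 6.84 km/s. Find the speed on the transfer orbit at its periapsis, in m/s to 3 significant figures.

v = 9000 m/s

From the circular-orbit relation v² = μ/r at r = 8530 km: μ = v²r = (6.84)² × 8530 = 3.99081×10^5 km³/s².
Semi-major axis of the transfer orbit: a_t = (55200 + 8530)/2 = 31865 km.
At periapsis, r = 8530 km.
From the vis-viva equation, v = √[μ(2/r − 1/a_t)] = 9.003 km/s.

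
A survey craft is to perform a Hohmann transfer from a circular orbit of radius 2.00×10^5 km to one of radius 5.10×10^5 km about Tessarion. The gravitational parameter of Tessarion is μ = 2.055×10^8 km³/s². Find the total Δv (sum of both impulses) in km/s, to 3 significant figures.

Δv = 11.4 km/s

Transfer-ellipse semi-major axis a_t = (r₁ + r₂)/2 = (2.000×10^5 + 5.100×10^5)/2 = 3.550×10^5 km.
Circular speed at r₁: v₁ = √(μ/r₁) = √(2.055×10^8/2.000×10^5) = 32.0546 km/s.
On the transfer ellipse at r₁, vis-viva gives v_p = √[μ(2/r₁ − 1/a_t)] = 38.4204 km/s.
First burn Δv₁ = |v_p − v₁| = 6.366 km/s.
Circular speed at r₂: v₂ = √(μ/r₂) = 20.0734 km/s.
Transfer-orbit speed at r₂: v_a = √[μ(2/r₂ − 1/a_t)] = 15.0668 km/s.
Second burn Δv₂ = |v₂ − v_a| = 5.007 km/s.
Total Δv = Δv₁ + Δv₂ = 11.37 km/s.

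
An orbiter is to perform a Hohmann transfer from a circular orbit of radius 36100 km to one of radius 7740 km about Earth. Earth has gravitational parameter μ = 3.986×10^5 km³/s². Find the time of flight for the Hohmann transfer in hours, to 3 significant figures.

t = 4.49 hours

Semi-major axis of the transfer orbit: a_t = (36100 + 7740)/2 = 21920 km.
By Kepler's third law the transfer-orbit period is T = 2π√(a_t³/μ), so t = T/2 = 16150 s.
Converting: 16150 s ÷ 3600 s/hour = 4.49 hours.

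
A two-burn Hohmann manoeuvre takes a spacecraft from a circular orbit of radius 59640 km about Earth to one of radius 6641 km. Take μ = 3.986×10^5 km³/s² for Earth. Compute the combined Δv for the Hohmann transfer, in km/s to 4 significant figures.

Δv = 4.074 km/s

Semi-major axis of the transfer orbit: a_t = (59640 + 6641)/2 = 33140.5 km.
At r₁ the circular-orbit speed is v₁ = √(μ/r₁) = 2.585 km/s.
Transfer-orbit speed at r₁ (v² = μ(2/r − 1/a)): v_a = √[μ(2/r₁ − 1/a_t)] = 1.157 km/s.
First burn Δv₁ = |v_a − v₁| = 1.428 km/s.
Circular speed at r₂: v₂ = √(μ/r₂) = 7.7473 km/s.
Transfer-orbit speed at r₂: v_p = √[μ(2/r₂ − 1/a_t)] = 10.393 km/s.
Second burn Δv₂ = |v₂ − v_p| = 2.646 km/s.
Total Δv = Δv₁ + Δv₂ = 4.074 km/s.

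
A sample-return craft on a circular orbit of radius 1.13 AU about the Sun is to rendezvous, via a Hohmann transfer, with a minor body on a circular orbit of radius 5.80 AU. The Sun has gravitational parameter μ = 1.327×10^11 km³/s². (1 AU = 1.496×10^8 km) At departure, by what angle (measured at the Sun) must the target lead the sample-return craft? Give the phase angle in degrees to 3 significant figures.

In km: r₁ = 1.13 × 1.496×10^8 = 1.69048×10^8 km; r₂ = 5.80 × 1.496×10^8 = 8.6768×10^8 km.
Transfer-ellipse semi-major axis a_t = (r₁ + r₂)/2 = (1.69048×10^8 + 8.6768×10^8)/2 = 5.18364×10^8 km.
The half-period of the transfer ellipse is t = π√(a_t³/μ) = 1.0178×10^8 s.
The target's mean motion on its circular orbit is ω₂ = √(μ/r₂³) = 1.4253×10^-8 rad/s.
Angle swept by the target during transfer: ω₂·t = 1.4507 rad = 83.12°.
The sample-return craft traverses 180° on the transfer ellipse, so the target must lead by 180° − 83.12° = 96.9°.

φ = 96.9°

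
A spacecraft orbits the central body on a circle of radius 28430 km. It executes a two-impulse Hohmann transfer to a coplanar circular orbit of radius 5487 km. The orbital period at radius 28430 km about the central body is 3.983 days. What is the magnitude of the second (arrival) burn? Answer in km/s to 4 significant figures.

Δv₂ = 0.3483 km/s

From Kepler's third law T² = 4π²r³/μ at r = 28430 km, T = 3.983 days = 3.983 × 86400 s = 3.441312×10^5 s: μ = 4π²r³/T² = 7660.24 km³/s².
The Hohmann ellipse has a_t = (r₁ + r₂)/2 = 16958.5 km.
On the circular orbit at r = 5487 km, v_c = √(μ/r) = 1.18155 km/s.
Transfer-orbit speed at the same r (vis-viva, a = a_t): v_t = √[μ(2/r − 1/a_t)] = 1.52985 km/s.
Δv₂ = |v_t − v_c| = |1.52985 − 1.18155| = 0.3483 km/s.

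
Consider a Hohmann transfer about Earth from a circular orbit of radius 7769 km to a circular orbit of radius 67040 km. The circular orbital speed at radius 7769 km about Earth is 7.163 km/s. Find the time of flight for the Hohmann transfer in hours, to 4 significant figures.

From the circular-orbit relation v² = μ/r at r = 7769 km: μ = v²r = (7.163)² × 7769 = 3.98616×10^5 km³/s².
Semi-major axis of the transfer orbit: a_t = (7769 + 67040)/2 = 37404.5 km.
Transfer time t = π√(a_t³/μ) = π√((37404.5)³ / 3.98616×10^5) = 35996 s.
Converting: 35996 s ÷ 3600 s/hour = 9.999 hours.

t = 9.999 hours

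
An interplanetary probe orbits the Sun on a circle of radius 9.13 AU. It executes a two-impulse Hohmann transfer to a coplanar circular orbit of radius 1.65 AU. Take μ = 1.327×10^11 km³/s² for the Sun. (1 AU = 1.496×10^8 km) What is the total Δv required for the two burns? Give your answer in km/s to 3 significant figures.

Δv = 11.4 km/s

In km: r₁ = 9.13 × 1.496×10^8 = 1.365848×10^9 km; r₂ = 1.65 × 1.496×10^8 = 2.4684×10^8 km.
The Hohmann ellipse has a_t = (r₁ + r₂)/2 = 8.06344×10^8 km.
Circular speed at r₁: v₁ = √(μ/r₁) = √(1.327×10^11/1.365848×10^9) = 9.857 km/s.
On the transfer ellipse at r₁, vis-viva gives v_a = √[μ(2/r₁ − 1/a_t)] = 5.454 km/s.
First burn Δv₁ = |v_a − v₁| = 4.403 km/s.
Circular speed at r₂: v₂ = √(μ/r₂) = 23.19 km/s.
Transfer-orbit speed at r₂: v_p = √[μ(2/r₂ − 1/a_t)] = 30.18 km/s.
Second burn Δv₂ = |v₂ − v_p| = 6.990 km/s.
Δv = Δv₁ + Δv₂ = 4.403 + 6.990 = 11.39 km/s.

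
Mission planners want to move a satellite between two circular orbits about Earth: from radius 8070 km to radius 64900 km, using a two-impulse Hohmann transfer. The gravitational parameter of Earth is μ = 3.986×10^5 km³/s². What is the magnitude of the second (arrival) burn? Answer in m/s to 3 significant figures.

Δv₂ = 1310 m/s

Semi-major axis of the transfer orbit: a_t = (8070 + 64900)/2 = 36485 km.
Circular speed at r = 64900 km: v_c = √(μ/r) = 2.4783 km/s.
Transfer-orbit speed at the same r (vis-viva, a = a_t): v_t = √[μ(2/r − 1/a_t)] = 1.1655 km/s.
Δv₂ = |v_t − v_c| = |1.1655 − 2.4783| = 1.313 km/s.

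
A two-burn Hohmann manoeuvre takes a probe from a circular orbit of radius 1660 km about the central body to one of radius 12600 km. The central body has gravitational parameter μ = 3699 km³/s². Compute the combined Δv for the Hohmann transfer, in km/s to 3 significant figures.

Transfer-ellipse semi-major axis a_t = (r₁ + r₂)/2 = (1660 + 12600)/2 = 7130 km.
At r₁ the circular-orbit speed is v₁ = √(μ/r₁) = 1.4928 km/s.
On the transfer ellipse at r₁, vis-viva gives v_p = √[μ(2/r₁ − 1/a_t)] = 1.9844 km/s.
First burn Δv₁ = |v_p − v₁| = 0.4916 km/s.
At r₂, v₂ = √(μ/r₂) = 0.5418 km/s.
Transfer-orbit speed at r₂: v_a = √[μ(2/r₂ − 1/a_t)] = 0.2614 km/s.
Second burn Δv₂ = |v₂ − v_a| = 0.2804 km/s.
Δv = Δv₁ + Δv₂ = 0.4916 + 0.2804 = 0.7720 km/s.

Δv = 0.772 km/s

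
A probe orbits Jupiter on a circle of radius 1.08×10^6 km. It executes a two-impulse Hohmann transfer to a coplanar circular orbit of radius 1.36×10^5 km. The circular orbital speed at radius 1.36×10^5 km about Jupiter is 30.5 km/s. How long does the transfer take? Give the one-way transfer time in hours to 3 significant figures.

From the circular-orbit relation v² = μ/r at r = 1.36×10^5 km: μ = v²r = (30.5)² × 1.36×10^5 = 1.26514×10^8 km³/s².
Semi-major axis of the transfer orbit: a_t = (1.080×10^6 + 1.360×10^5)/2 = 6.080×10^5 km.
Half the transfer-orbit period gives t = π√(a_t³/μ) = 1.324×10^5 s.
Converting: 1.324×10^5 s ÷ 3600 s/hour = 36.8 hours.

t = 36.8 hours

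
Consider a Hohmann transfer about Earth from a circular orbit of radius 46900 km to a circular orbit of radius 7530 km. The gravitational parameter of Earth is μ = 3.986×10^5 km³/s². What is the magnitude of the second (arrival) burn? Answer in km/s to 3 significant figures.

Semi-major axis of the transfer orbit: a_t = (46900 + 7530)/2 = 27215 km.
On the circular orbit at r = 7530 km, v_c = √(μ/r) = 7.276 km/s.
Transfer-orbit speed at the same r (vis-viva, a = a_t): v_t = √[μ(2/r − 1/a_t)] = 9.551 km/s.
Δv₂ = |v_t − v_c| = |9.551 − 7.276| = 2.275 km/s.

Δv₂ = 2.28 km/s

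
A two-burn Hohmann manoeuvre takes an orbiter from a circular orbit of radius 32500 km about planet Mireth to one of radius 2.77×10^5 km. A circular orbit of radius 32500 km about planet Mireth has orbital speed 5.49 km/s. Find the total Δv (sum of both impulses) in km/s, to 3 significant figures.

Δv = 2.87 km/s

From the circular-orbit relation v² = μ/r at r = 32500 km: μ = v²r = (5.49)² × 32500 = 9.79553×10^5 km³/s².
Transfer-ellipse semi-major axis a_t = (r₁ + r₂)/2 = (32500 + 2.770×10^5)/2 = 1.5475×10^5 km.
Circular speed at r₁: v₁ = √(μ/r₁) = √(9.79553×10^5/32500) = 5.490 km/s.
Transfer-orbit speed at r₁ (v² = μ(2/r − 1/a)): v_p = √[μ(2/r₁ − 1/a_t)] = 7.345 km/s.
First burn Δv₁ = |v_p − v₁| = 1.855 km/s.
Circular speed at r₂: v₂ = √(μ/r₂) = 1.881 km/s.
Transfer-orbit speed at r₂: v_a = √[μ(2/r₂ − 1/a_t)] = 0.8618 km/s.
Second burn Δv₂ = |v₂ − v_a| = 1.019 km/s.
Total Δv = Δv₁ + Δv₂ = 2.874 km/s.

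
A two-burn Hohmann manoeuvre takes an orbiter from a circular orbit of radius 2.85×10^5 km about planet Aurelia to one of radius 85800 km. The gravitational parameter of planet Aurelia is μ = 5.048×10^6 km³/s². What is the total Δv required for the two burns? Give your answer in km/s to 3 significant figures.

Semi-major axis of the transfer orbit: a_t = (2.850×10^5 + 85800)/2 = 1.854×10^5 km.
At r₁ the circular-orbit speed is v₁ = √(μ/r₁) = 4.2086 km/s.
Transfer-orbit speed at r₁ (vis-viva equation): v_a = √[μ(2/r₁ − 1/a_t)] = 2.8630 km/s.
First burn Δv₁ = |v_a − v₁| = 1.3456 km/s.
At r₂, v₂ = √(μ/r₂) = 7.6704 km/s.
Transfer-orbit speed at r₂: v_p = √[μ(2/r₂ − 1/a_t)] = 9.5101 km/s.
Second burn Δv₂ = |v₂ − v_p| = 1.8397 km/s.
Total Δv = Δv₁ + Δv₂ = 3.185 km/s.

Δv = 3.19 km/s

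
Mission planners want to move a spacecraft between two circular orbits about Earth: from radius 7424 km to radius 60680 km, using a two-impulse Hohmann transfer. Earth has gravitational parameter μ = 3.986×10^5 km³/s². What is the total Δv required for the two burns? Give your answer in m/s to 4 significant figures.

Semi-major axis of the transfer orbit: a_t = (7424 + 60680)/2 = 34052 km.
At r₁ the circular-orbit speed is v₁ = √(μ/r₁) = 7.327 km/s.
Transfer-orbit speed at r₁ (v² = μ(2/r − 1/a)): v_p = √[μ(2/r₁ − 1/a_t)] = 9.781 km/s.
First burn Δv₁ = |v_p − v₁| = 2.454 km/s.
Circular speed at r₂: v₂ = √(μ/r₂) = 2.563 km/s.
Transfer-orbit speed at r₂: v_a = √[μ(2/r₂ − 1/a_t)] = 1.197 km/s.
Second burn Δv₂ = |v₂ − v_a| = 1.366 km/s.
Total Δv = Δv₁ + Δv₂ = 3.820 km/s.

Δv = 3820 m/s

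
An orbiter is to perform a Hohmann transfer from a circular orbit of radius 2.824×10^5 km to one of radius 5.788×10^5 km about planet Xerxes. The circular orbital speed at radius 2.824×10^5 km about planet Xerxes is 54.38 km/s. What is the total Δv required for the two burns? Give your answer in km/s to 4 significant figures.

From the circular-orbit relation v² = μ/r at r = 2.824×10^5 km: μ = v²r = (54.38)² × 2.824×10^5 = 8.35109×10^8 km³/s².
Transfer-ellipse semi-major axis a_t = (r₁ + r₂)/2 = (2.824×10^5 + 5.788×10^5)/2 = 4.306×10^5 km.
Circular speed at r₁: v₁ = √(μ/r₁) = √(8.35109×10^8/2.824×10^5) = 54.380 km/s.
Transfer-orbit speed at r₁ (vis-viva equation): v_p = √[μ(2/r₁ − 1/a_t)] = 63.047 km/s.
First burn Δv₁ = |v_p − v₁| = 8.667 km/s.
Circular speed at r₂: v₂ = √(μ/r₂) = 37.9846 km/s.
Transfer-orbit speed at r₂: v_a = √[μ(2/r₂ − 1/a_t)] = 30.7612 km/s.
Second burn Δv₂ = |v₂ − v_a| = 7.223 km/s.
Δv = Δv₁ + Δv₂ = 8.667 + 7.223 = 15.89 km/s.

Δv = 15.89 km/s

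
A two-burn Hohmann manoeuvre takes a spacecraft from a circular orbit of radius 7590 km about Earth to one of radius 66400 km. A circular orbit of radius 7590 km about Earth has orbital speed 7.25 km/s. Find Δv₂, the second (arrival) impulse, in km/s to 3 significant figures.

From the circular-orbit relation v² = μ/r at r = 7590 km: μ = v²r = (7.25)² × 7590 = 3.98949×10^5 km³/s².
Transfer-ellipse semi-major axis a_t = (r₁ + r₂)/2 = (7590 + 66400)/2 = 36995 km.
Circular speed at r = 66400 km: v_c = √(μ/r) = 2.451 km/s.
Vis-viva on the transfer ellipse at r = 66400 km gives v_t = √[μ(2/r − 1/a_t)] = 1.110 km/s.
Δv₂ = |v_t − v_c| = |1.110 − 2.451| = 1.341 km/s.

Δv₂ = 1.34 km/s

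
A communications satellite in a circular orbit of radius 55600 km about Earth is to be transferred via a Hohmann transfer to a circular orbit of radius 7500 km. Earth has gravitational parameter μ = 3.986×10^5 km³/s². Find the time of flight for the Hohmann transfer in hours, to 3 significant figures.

t = 7.75 hours

The Hohmann ellipse has a_t = (r₁ + r₂)/2 = 31550 km.
Transfer time t = π√(a_t³/μ) = π√((31550)³ / 3.986×10^5) = 27890 s.
Converting: 27890 s ÷ 3600 s/hour = 7.75 hours.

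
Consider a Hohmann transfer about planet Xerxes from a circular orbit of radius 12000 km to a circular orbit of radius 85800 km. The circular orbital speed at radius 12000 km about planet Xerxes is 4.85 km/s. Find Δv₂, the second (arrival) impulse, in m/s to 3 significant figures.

Δv₂ = 915 m/s

From the circular-orbit relation v² = μ/r at r = 12000 km: μ = v²r = (4.85)² × 12000 = 2.82270×10^5 km³/s².
Transfer-ellipse semi-major axis a_t = (r₁ + r₂)/2 = (12000 + 85800)/2 = 48900 km.
On the circular orbit at r = 85800 km, v_c = √(μ/r) = 1.8138 km/s.
Vis-viva on the transfer ellipse at r = 85800 km gives v_t = √[μ(2/r − 1/a_t)] = 0.89851 km/s.
Δv₂ = |v_t − v_c| = |0.89851 − 1.8138| = 0.9153 km/s.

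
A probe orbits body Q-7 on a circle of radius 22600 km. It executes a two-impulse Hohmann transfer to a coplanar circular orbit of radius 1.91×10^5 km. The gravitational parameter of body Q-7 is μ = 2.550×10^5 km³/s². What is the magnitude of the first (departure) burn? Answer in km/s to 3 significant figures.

Δv₁ = 1.13 km/s

Transfer-ellipse semi-major axis a_t = (r₁ + r₂)/2 = (22600 + 1.910×10^5)/2 = 1.068×10^5 km.
Circular speed at r = 22600 km: v_c = √(μ/r) = 3.359 km/s.
Vis-viva on the transfer ellipse at r = 22600 km gives v_t = √[μ(2/r − 1/a_t)] = 4.492 km/s.
Δv₁ = |v_t − v_c| = |4.492 − 3.359| = 1.133 km/s.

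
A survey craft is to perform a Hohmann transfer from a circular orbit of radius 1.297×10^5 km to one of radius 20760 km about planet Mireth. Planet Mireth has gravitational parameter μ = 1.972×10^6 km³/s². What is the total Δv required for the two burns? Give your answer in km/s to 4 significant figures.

Δv = 4.902 km/s

Transfer-ellipse semi-major axis a_t = (r₁ + r₂)/2 = (1.297×10^5 + 20760)/2 = 75230 km.
At r₁ the circular-orbit speed is v₁ = √(μ/r₁) = 3.899 km/s.
Transfer-orbit speed at r₁ (vis-viva): v_a = √[μ(2/r₁ − 1/a_t)] = 2.048 km/s.
First burn Δv₁ = |v_a − v₁| = 1.851 km/s.
At r₂, v₂ = √(μ/r₂) = 9.7463 km/s.
Transfer-orbit speed at r₂: v_p = √[μ(2/r₂ − 1/a_t)] = 12.797 km/s.
Second burn Δv₂ = |v₂ − v_p| = 3.051 km/s.
Δv = Δv₁ + Δv₂ = 1.851 + 3.051 = 4.902 km/s.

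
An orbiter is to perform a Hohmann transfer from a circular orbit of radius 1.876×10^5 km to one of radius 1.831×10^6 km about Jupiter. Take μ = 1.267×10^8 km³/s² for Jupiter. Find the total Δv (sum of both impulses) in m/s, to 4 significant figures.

Δv = 13750 m/s

The Hohmann ellipse has a_t = (r₁ + r₂)/2 = 1.0093×10^6 km.
At r₁ the circular-orbit speed is v₁ = √(μ/r₁) = 25.988 km/s.
Transfer-orbit speed at r₁ (vis-viva equation): v_p = √[μ(2/r₁ − 1/a_t)] = 35.003 km/s.
First burn Δv₁ = |v_p − v₁| = 9.015 km/s.
Circular speed at r₂: v₂ = √(μ/r₂) = 8.318 km/s.
Transfer-orbit speed at r₂: v_a = √[μ(2/r₂ − 1/a_t)] = 3.586 km/s.
Second burn Δv₂ = |v₂ − v_a| = 4.732 km/s.
Δv = Δv₁ + Δv₂ = 9.015 + 4.732 = 13.75 km/s.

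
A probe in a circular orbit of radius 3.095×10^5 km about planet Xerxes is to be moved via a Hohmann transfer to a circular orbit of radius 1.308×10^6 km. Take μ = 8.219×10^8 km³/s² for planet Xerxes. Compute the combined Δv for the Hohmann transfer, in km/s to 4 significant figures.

The Hohmann ellipse has a_t = (r₁ + r₂)/2 = 8.0875×10^5 km.
At r₁ the circular-orbit speed is v₁ = √(μ/r₁) = 51.532 km/s.
On the transfer ellipse at r₁, v² = μ(2/r − 1/a) gives v_p = √[μ(2/r₁ − 1/a_t)] = 65.535 km/s.
First burn Δv₁ = |v_p − v₁| = 14.00 km/s.
Circular speed at r₂: v₂ = √(μ/r₂) = 25.07 km/s.
Transfer-orbit speed at r₂: v_a = √[μ(2/r₂ − 1/a_t)] = 15.51 km/s.
Second burn Δv₂ = |v₂ − v_a| = 9.560 km/s.
Total Δv = Δv₁ + Δv₂ = 23.56 km/s.

Δv = 23.56 km/s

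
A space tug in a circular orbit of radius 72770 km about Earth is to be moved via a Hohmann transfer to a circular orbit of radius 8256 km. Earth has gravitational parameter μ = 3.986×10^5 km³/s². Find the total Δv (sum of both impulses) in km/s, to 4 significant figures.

Δv = 3.648 km/s

Semi-major axis of the transfer orbit: a_t = (72770 + 8256)/2 = 40513 km.
Circular speed at r₁: v₁ = √(μ/r₁) = √(3.986×10^5/72770) = 2.3404 km/s.
On the transfer ellipse at r₁, v² = μ(2/r − 1/a) gives v_a = √[μ(2/r₁ − 1/a_t)] = 1.0565 km/s.
First burn Δv₁ = |v_a − v₁| = 1.284 km/s.
Circular speed at r₂: v₂ = √(μ/r₂) = 6.948 km/s.
Transfer-orbit speed at r₂: v_p = √[μ(2/r₂ − 1/a_t)] = 9.312 km/s.
Second burn Δv₂ = |v₂ − v_p| = 2.364 km/s.
Total Δv = Δv₁ + Δv₂ = 3.648 km/s.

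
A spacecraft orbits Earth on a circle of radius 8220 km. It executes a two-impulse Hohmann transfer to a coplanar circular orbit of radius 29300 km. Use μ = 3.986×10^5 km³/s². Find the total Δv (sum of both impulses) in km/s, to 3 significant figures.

The Hohmann ellipse has a_t = (r₁ + r₂)/2 = 18760 km.
At r₁ the circular-orbit speed is v₁ = √(μ/r₁) = 6.964 km/s.
Transfer-orbit speed at r₁ (v² = μ(2/r − 1/a)): v_p = √[μ(2/r₁ − 1/a_t)] = 8.703 km/s.
First burn Δv₁ = |v_p − v₁| = 1.739 km/s.
Circular speed at r₂: v₂ = √(μ/r₂) = 3.688 km/s.
Transfer-orbit speed at r₂: v_a = √[μ(2/r₂ − 1/a_t)] = 2.441 km/s.
Second burn Δv₂ = |v₂ − v_a| = 1.247 km/s.
Total Δv = Δv₁ + Δv₂ = 2.986 km/s.

Δv = 2.99 km/s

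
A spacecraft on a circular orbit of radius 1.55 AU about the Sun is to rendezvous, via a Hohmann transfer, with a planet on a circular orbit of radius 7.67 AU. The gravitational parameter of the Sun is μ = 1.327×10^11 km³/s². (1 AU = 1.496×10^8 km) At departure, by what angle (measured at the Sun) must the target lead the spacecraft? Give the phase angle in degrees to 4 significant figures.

In km: r₁ = 1.55 × 1.496×10^8 = 2.3188×10^8 km; r₂ = 7.67 × 1.496×10^8 = 1.147432×10^9 km.
Semi-major axis of the transfer orbit: a_t = (2.3188×10^8 + 1.147432×10^9)/2 = 6.89656×10^8 km.
Transfer time t = π√(a_t³/μ) = 1.56194×10^8 s.
The target's mean motion on its circular orbit is ω₂ = √(μ/r₂³) = 9.37228×10^-9 rad/s.
Angle swept by the target during transfer: ω₂·t = 1.46389 rad = 83.87°.
Arrival is 180° from departure on the ellipse, so φ = 180° − 83.87° = 96.13°.

φ = 96.13°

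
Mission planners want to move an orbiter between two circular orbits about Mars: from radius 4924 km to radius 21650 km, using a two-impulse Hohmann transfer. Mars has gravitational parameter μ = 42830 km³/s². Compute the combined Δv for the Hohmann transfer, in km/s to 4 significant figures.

Semi-major axis of the transfer orbit: a_t = (4924 + 21650)/2 = 13287 km.
Circular speed at r₁: v₁ = √(μ/r₁) = √(42830/4924) = 2.9493 km/s.
On the transfer ellipse at r₁, vis-viva gives v_p = √[μ(2/r₁ − 1/a_t)] = 3.7647 km/s.
First burn Δv₁ = |v_p − v₁| = 0.8154 km/s.
Circular speed at r₂: v₂ = √(μ/r₂) = 1.4065 km/s.
Transfer-orbit speed at r₂: v_a = √[μ(2/r₂ − 1/a_t)] = 0.85623 km/s.
Second burn Δv₂ = |v₂ − v_a| = 0.5503 km/s.
Total Δv = Δv₁ + Δv₂ = 1.366 km/s.

Δv = 1.366 km/s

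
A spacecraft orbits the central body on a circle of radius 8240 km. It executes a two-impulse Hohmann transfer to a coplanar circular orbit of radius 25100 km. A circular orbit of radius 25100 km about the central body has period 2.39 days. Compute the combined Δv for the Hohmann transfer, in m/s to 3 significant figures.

Δv = 529 m/s

From Kepler's third law T² = 4π²r³/μ at r = 25100 km, T = 2.39 days = 2.39 × 86400 s = 2.06496×10^5 s: μ = 4π²r³/T² = 14640.6 km³/s².
Semi-major axis of the transfer orbit: a_t = (8240 + 25100)/2 = 16670 km.
At r₁ the circular-orbit speed is v₁ = √(μ/r₁) = 1.33295 km/s.
Transfer-orbit speed at r₁ (vis-viva equation): v_p = √[μ(2/r₁ − 1/a_t)] = 1.63563 km/s.
First burn Δv₁ = |v_p − v₁| = 0.3027 km/s.
Circular speed at r₂: v₂ = √(μ/r₂) = 0.76373 km/s.
Transfer-orbit speed at r₂: v_a = √[μ(2/r₂ − 1/a_t)] = 0.53695 km/s.
Second burn Δv₂ = |v₂ − v_a| = 0.2268 km/s.
Δv = Δv₁ + Δv₂ = 0.3027 + 0.2268 = 0.5295 km/s.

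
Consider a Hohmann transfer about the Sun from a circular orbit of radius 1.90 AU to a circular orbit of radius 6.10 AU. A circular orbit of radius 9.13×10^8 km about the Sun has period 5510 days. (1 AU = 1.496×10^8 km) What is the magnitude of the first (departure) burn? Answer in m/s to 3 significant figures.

Δv₁ = 5070 m/s

From Kepler's third law T² = 4π²r³/μ at r = 9.13×10^8 km, T = 5510 days = 5510 × 86400 s = 4.76064×10^8 s: μ = 4π²r³/T² = 1.32569×10^11 km³/s².
In km: r₁ = 1.90 × 1.496×10^8 = 2.8424×10^8 km; r₂ = 6.10 × 1.496×10^8 = 9.1256×10^8 km.
Semi-major axis of the transfer orbit: a_t = (2.8424×10^8 + 9.1256×10^8)/2 = 5.984×10^8 km.
On the circular orbit at r = 2.8424×10^8 km, v_c = √(μ/r) = 21.596 km/s.
Transfer-orbit speed at the same r (vis-viva, a = a_t): v_t = √[μ(2/r − 1/a_t)] = 26.669 km/s.
Δv₁ = |v_t − v_c| = |26.669 − 21.596| = 5.073 km/s.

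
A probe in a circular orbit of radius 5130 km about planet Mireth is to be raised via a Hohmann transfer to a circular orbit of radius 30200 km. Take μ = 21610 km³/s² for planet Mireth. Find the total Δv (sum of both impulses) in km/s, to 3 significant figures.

Transfer-ellipse semi-major axis a_t = (r₁ + r₂)/2 = (5130 + 30200)/2 = 17665 km.
At r₁ the circular-orbit speed is v₁ = √(μ/r₁) = 2.0524 km/s.
On the transfer ellipse at r₁, vis-viva gives v_p = √[μ(2/r₁ − 1/a_t)] = 2.6836 km/s.
First burn Δv₁ = |v_p − v₁| = 0.6312 km/s.
Circular speed at r₂: v₂ = √(μ/r₂) = 0.84591 km/s.
Transfer-orbit speed at r₂: v_a = √[μ(2/r₂ − 1/a_t)] = 0.45585 km/s.
Second burn Δv₂ = |v₂ − v_a| = 0.3901 km/s.
Total Δv = Δv₁ + Δv₂ = 1.021 km/s.

Δv = 1.02 km/s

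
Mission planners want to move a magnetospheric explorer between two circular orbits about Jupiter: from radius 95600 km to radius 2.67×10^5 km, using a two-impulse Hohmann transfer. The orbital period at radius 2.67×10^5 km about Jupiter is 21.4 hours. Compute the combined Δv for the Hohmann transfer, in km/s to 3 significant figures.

From Kepler's third law T² = 4π²r³/μ at r = 2.67×10^5 km, T = 21.4 hours = 21.4 × 3600 s = 77040 s: μ = 4π²r³/T² = 1.26608×10^8 km³/s².
Transfer-ellipse semi-major axis a_t = (r₁ + r₂)/2 = (95600 + 2.670×10^5)/2 = 1.813×10^5 km.
At r₁ the circular-orbit speed is v₁ = √(μ/r₁) = 36.392 km/s.
On the transfer ellipse at r₁, v² = μ(2/r − 1/a) gives v_p = √[μ(2/r₁ − 1/a_t)] = 44.163 km/s.
First burn Δv₁ = |v_p − v₁| = 7.771 km/s.
Circular speed at r₂: v₂ = √(μ/r₂) = 21.776 km/s.
Transfer-orbit speed at r₂: v_a = √[μ(2/r₂ − 1/a_t)] = 15.813 km/s.
Second burn Δv₂ = |v₂ − v_a| = 5.963 km/s.
Total Δv = Δv₁ + Δv₂ = 13.73 km/s.

Δv = 13.7 km/s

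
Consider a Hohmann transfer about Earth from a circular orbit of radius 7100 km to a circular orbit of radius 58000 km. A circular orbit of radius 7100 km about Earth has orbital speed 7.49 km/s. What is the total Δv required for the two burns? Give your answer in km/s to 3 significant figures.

From the circular-orbit relation v² = μ/r at r = 7100 km: μ = v²r = (7.49)² × 7100 = 3.98311×10^5 km³/s².
Semi-major axis of the transfer orbit: a_t = (7100 + 58000)/2 = 32550 km.
At r₁ the circular-orbit speed is v₁ = √(μ/r₁) = 7.490 km/s.
On the transfer ellipse at r₁, v² = μ(2/r − 1/a) gives v_p = √[μ(2/r₁ − 1/a_t)] = 9.998 km/s.
First burn Δv₁ = |v_p − v₁| = 2.508 km/s.
At r₂, v₂ = √(μ/r₂) = 2.621 km/s.
Transfer-orbit speed at r₂: v_a = √[μ(2/r₂ − 1/a_t)] = 1.224 km/s.
Second burn Δv₂ = |v₂ − v_a| = 1.397 km/s.
Δv = Δv₁ + Δv₂ = 2.508 + 1.397 = 3.905 km/s.

Δv = 3.90 km/s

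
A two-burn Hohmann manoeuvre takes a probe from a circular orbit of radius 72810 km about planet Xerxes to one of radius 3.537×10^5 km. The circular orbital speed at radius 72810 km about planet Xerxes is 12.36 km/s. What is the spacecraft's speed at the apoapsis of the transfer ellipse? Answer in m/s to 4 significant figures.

From the circular-orbit relation v² = μ/r at r = 72810 km: μ = v²r = (12.36)² × 72810 = 1.11232×10^7 km³/s².
The Hohmann ellipse has a_t = (r₁ + r₂)/2 = 2.13255×10^5 km.
The apoapsis of the transfer ellipse is at r = 3.537×10^5 km.
Applying v² = μ(2/r − 1/a_t): v = 3.277 km/s.

v = 3277 m/s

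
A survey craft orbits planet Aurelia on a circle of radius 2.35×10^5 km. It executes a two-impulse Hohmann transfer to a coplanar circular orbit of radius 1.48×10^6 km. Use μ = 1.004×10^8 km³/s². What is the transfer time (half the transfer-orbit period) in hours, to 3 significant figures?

Semi-major axis of the transfer orbit: a_t = (2.350×10^5 + 1.480×10^6)/2 = 8.575×10^5 km.
By Kepler's third law the transfer-orbit period is T = 2π√(a_t³/μ), so t = T/2 = 2.490×10^5 s.
Converting: 2.490×10^5 s ÷ 3600 s/hour = 69.2 hours.

t = 69.2 hours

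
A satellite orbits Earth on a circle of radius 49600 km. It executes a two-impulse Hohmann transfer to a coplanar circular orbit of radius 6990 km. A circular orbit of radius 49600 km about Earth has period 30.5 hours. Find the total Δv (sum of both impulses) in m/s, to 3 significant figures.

Δv = 3880 m/s

From Kepler's third law T² = 4π²r³/μ at r = 49600 km, T = 30.5 hours = 30.5 × 3600 s = 1.098×10^5 s: μ = 4π²r³/T² = 3.99577×10^5 km³/s².
Semi-major axis of the transfer orbit: a_t = (49600 + 6990)/2 = 28295 km.
At r₁ the circular-orbit speed is v₁ = √(μ/r₁) = 2.8383 km/s.
On the transfer ellipse at r₁, vis-viva equation gives v_a = √[μ(2/r₁ − 1/a_t)] = 1.4107 km/s.
First burn Δv₁ = |v_a − v₁| = 1.4276 km/s.
At r₂, v₂ = √(μ/r₂) = 7.56069 km/s.
Transfer-orbit speed at r₂: v_p = √[μ(2/r₂ − 1/a_t)] = 10.0103 km/s.
Second burn Δv₂ = |v₂ − v_p| = 2.4496 km/s.
Δv = Δv₁ + Δv₂ = 1.4276 + 2.4496 = 3.877 km/s.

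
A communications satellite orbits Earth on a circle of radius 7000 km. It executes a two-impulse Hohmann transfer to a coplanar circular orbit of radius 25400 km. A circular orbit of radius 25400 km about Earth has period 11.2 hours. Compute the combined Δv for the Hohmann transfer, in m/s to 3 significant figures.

From Kepler's third law T² = 4π²r³/μ at r = 25400 km, T = 11.2 hours = 11.2 × 3600 s = 40320 s: μ = 4π²r³/T² = 3.97942×10^5 km³/s².
The Hohmann ellipse has a_t = (r₁ + r₂)/2 = 16200 km.
Circular speed at r₁: v₁ = √(μ/r₁) = √(3.97942×10^5/7000) = 7.53982 km/s.
On the transfer ellipse at r₁, vis-viva gives v_p = √[μ(2/r₁ − 1/a_t)] = 9.44105 km/s.
First burn Δv₁ = |v_p − v₁| = 1.90123 km/s.
At r₂, v₂ = √(μ/r₂) = 3.958157 km/s.
Transfer-orbit speed at r₂: v_a = √[μ(2/r₂ − 1/a_t)] = 2.601864 km/s.
Second burn Δv₂ = |v₂ − v_a| = 1.35629 km/s.
Total Δv = Δv₁ + Δv₂ = 3.258 km/s.

Δv = 3260 m/s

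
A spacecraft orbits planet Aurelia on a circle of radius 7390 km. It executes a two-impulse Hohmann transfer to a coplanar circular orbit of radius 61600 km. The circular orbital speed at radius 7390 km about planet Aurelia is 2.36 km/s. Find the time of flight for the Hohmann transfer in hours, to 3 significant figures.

t = 27.6 hours

From the circular-orbit relation v² = μ/r at r = 7390 km: μ = v²r = (2.36)² × 7390 = 41159.3 km³/s².
The Hohmann ellipse has a_t = (r₁ + r₂)/2 = 34495 km.
Half the transfer-orbit period gives t = π√(a_t³/μ) = 99210 s.
Converting: 99210 s ÷ 3600 s/hour = 27.6 hours.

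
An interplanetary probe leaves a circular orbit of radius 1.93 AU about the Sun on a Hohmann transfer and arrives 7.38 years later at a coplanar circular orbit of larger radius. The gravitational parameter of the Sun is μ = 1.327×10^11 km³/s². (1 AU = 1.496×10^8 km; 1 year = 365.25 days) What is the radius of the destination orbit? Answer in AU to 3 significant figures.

In km: r₁ = 1.93 × 1.496×10^8 = 2.88728×10^8 km.
Transfer time t = 7.38 years × 365.25 × 86400 s = 2.32895088×10^8 s, and t = π√(a_t³/μ).
So a_t = (μ t²/π²)^(1/3) = (1.327×10^11 × (2.32895088×10^8)² / π²)^(1/3) = 9.0011×10^8 km.
Since a_t = (r₁ + r₂)/2, r₂ = 2a_t − r₁ = 2×9.0011×10^8 − 2.88728×10^8 = 1.511492×10^9 km.
In AU: r₂ = 1.511492×10^9 / 1.496×10^8 = 10.1 AU.

r₂ = 10.1 AU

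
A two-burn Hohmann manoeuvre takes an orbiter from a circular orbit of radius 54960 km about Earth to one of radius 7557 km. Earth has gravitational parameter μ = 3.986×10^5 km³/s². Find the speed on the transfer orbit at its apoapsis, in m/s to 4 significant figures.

Transfer-ellipse semi-major axis a_t = (r₁ + r₂)/2 = (54960 + 7557)/2 = 31258.5 km.
At apoapsis, r = 54960 km.
Applying v² = μ(2/r − 1/a_t): v = 1.324 km/s.

v = 1324 m/s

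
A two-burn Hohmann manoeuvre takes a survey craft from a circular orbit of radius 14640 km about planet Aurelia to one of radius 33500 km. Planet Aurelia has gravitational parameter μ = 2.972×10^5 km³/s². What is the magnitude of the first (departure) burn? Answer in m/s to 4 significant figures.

Transfer-ellipse semi-major axis a_t = (r₁ + r₂)/2 = (14640 + 33500)/2 = 24070 km.
Circular speed at r = 14640 km: v_c = √(μ/r) = 4.5056 km/s.
Vis-viva on the transfer ellipse at r = 14640 km gives v_t = √[μ(2/r − 1/a_t)] = 5.3154 km/s.
Δv₁ = |v_t − v_c| = |5.3154 − 4.5056| = 0.8098 km/s.

Δv₁ = 809.8 m/s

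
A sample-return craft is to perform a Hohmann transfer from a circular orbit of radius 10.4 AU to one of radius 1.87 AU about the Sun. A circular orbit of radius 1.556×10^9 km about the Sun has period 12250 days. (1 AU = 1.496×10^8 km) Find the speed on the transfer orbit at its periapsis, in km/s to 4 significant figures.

v = 28.36 km/s

From Kepler's third law T² = 4π²r³/μ at r = 1.556×10^9 km, T = 12250 days = 12250 × 86400 s = 1.0584×10^9 s: μ = 4π²r³/T² = 1.32767×10^11 km³/s².
In km: r₁ = 10.4 × 1.496×10^8 = 1.55584×10^9 km; r₂ = 1.87 × 1.496×10^8 = 2.79752×10^8 km.
The Hohmann ellipse has a_t = (r₁ + r₂)/2 = 9.17796×10^8 km.
At periapsis, r = 2.79752×10^8 km.
Applying v² = μ(2/r − 1/a_t): v = 28.36 km/s.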